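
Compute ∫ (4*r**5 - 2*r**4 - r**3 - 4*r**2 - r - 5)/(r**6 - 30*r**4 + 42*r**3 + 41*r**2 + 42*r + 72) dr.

Factor the denominator: (r - 4)*(r - 3)*(r + 1)*(r + 6)*(r**2 + 1).
Partial-fraction decomposition: (271*r - 72)/(6290*(r**2 + 1)) + 33623/(16650*(r + 6)) - 13/(200*(r + 1)) - 739/(360*(r - 3)) + 3447/(850*(r - 4)).
Integrate each term; A/(r−a) gives A·log|r−a|; the (Br+D)/(r²+p²) term gives a log and an atan.

3447*log(r - 4)/850 - 739*log(r - 3)/360 - 13*log(r + 1)/200 + 33623*log(r + 6)/16650 + 271*log(r**2 + 1)/12580 - 36*atan(r)/3145 + C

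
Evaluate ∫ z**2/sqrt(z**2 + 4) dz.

z*sqrt(z**2 + 4)/2 - 2*log(z + sqrt(z**2 + 4)) + C

Substitute z = 2·tan(θ), so dz = 2·sec(θ)^2 dθ and the radical becomes sqrt(z**2 + 4) = 2·sec(θ) by the Pythagorean identity.
Integrate the resulting trig expression in θ, then back-substitute tan(θ) = z/2, sec(θ) = sqrt(z**2 + 4)/2 (absorbing any constant into C).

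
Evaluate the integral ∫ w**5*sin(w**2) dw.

Let u = w², du = 2w dw; rewrite as (1/2)∫ u^2·sin(1u) du.
Now integrate by parts 2 times.

-w**4*cos(w**2)/2 + w**2*sin(w**2) + cos(w**2) + C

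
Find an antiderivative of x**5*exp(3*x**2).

Let u = x², du = 2x dx; rewrite as (1/2)∫ u^2·exp(3u) du.
Now integrate by parts 2 times.

(9*x**4 - 6*x**2 + 2)*exp(3*x**2)/54 + C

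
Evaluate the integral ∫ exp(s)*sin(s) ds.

Let I denote the integral. Integrate by parts with u = sin(s), dv = exp(s) ds, so v = exp(s): I = exp(s)*sin(s) − ∫ exp(s)*cos(s) ds.
Apply parts again with u = cos(s), dv = exp(s) ds: ∫ exp(s)*cos(s) ds = exp(s)*cos(s) + I. Substituting back brings back I: I = exp(s)*sin(s) - exp(s)*cos(s) − I.
Solving for I: (1 + 1)·I equals the remaining terms, so I = (1/2)·(exp(s)*sin(s) - exp(s)*cos(s)).

exp(s)*sin(s)/2 - exp(s)*cos(s)/2 + C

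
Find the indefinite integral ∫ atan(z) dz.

z*atan(z) - log(z**2 + 1)/2 + C

Use integration by parts with u = arctan(z), dv = dz.
Then du = 1/(z**2 + 1) dz.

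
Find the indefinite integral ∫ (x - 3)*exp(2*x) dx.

Use integration by parts with u = x - 3, dv = exp(2*x) dx, so v = exp(2*x)/2.
Apply parts 1 times (tabular method): alternate signs, differentiate u down to 0, integrate dv up.

(2*x - 7)*exp(2*x)/4 + C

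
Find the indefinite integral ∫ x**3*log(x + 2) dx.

x**4*log(x + 2)/4 - x**4/16 + x**3/6 - x**2/2 + 2*x - 4*log(x + 2) + C

Use integration by parts with u = log(x + 2), dv = x**3 dx.
Then du = 1/(x + 2) dx and v = x**4/4.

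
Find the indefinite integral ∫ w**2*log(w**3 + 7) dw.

w**3*log(w**3 + 7)/3 - w**3/3 + 7*log(w**3 + 7)/3 + C

Let u = w**3 + 7, so du = (3*w**2) dw.
The integral becomes (1/3)·∫ log(u) du; integrate by parts with u′=log(u), dv′=du.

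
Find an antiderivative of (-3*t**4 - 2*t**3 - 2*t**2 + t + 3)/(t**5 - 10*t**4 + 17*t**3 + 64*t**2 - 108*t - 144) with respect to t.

-1461*log(t - 6)/112 + 307*log(t - 4)/20 - 103*log(t - 3)/20 + log(t + 1)/140 - 13*log(t + 2)/80 + C

Factor the denominator: (t - 6)*(t - 4)*(t - 3)*(t + 1)*(t + 2).
Partial-fraction decomposition: -13/(80*(t + 2)) + 1/(140*(t + 1)) - 103/(20*(t - 3)) + 307/(20*(t - 4)) - 1461/(112*(t - 6)).
Integrate each term: A/(t−a) contributes A·log|t−a|.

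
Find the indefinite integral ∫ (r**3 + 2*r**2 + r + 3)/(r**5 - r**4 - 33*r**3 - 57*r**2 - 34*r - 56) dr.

Factor the denominator: (r - 7)*(r + 2)*(r + 4)*(r**2 + 1).
Partial-fraction decomposition: (7*r - 11)/(850*(r**2 + 1)) - 3/(34*(r + 4)) - 1/(90*(r + 2)) + 41/(450*(r - 7)).
Integrate each term; A/(r−a) gives A·log|r−a|; the (Br+D)/(r²+p²) term gives a log and an atan.

41*log(r - 7)/450 - log(r + 2)/90 - 3*log(r + 4)/34 + 7*log(r**2 + 1)/1700 - 11*atan(r)/850 + C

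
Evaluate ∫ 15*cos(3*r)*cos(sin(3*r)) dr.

5*sin(sin(3*r)) + C

Let u = sin(3*r), so du = (3*cos(3*r)) dr.
Rewriting, the integral becomes 5·∫ cos(u) du = 5·sin(u).
Substituting back, u = sin(3*r).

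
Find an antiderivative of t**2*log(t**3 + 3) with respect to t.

t**3*log(t**3 + 3)/3 - t**3/3 + log(t**3 + 3) + C

Let u = t**3 + 3, so du = (3*t**2) dt.
The integral becomes (1/3)·∫ log(u) du; integrate by parts with u′=log(u), dv′=du.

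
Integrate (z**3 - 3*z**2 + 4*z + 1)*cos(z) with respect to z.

Use integration by parts with u = z**3 - 3*z**2 + 4*z + 1, dv = cos(z) dz, so v = sin(z).
Apply parts 3 times (tabular method): alternate signs, differentiate u down to 0, integrate dv up.

z**3*sin(z) - 3*z**2*sin(z) + 3*z**2*cos(z) - 2*z*sin(z) - 6*z*cos(z) + 7*sin(z) - 2*cos(z) + C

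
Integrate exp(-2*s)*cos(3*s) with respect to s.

3*exp(-2*s)*sin(3*s)/13 - 2*exp(-2*s)*cos(3*s)/13 + C

Let I denote the integral. Integrate by parts with u = cos(3*s), dv = exp(-2*s) ds, so v = -exp(-2*s)/2: I = -exp(-2*s)*cos(3*s)/2 − (3/2)·∫ exp(-2*s)*sin(3*s) ds.
Apply parts again with u = sin(3*s), dv = exp(-2*s) ds: ∫ exp(-2*s)*sin(3*s) ds = -exp(-2*s)*sin(3*s)/2 + (3/2)·I. Substituting back brings back I: I = 3*exp(-2*s)*sin(3*s)/4 - exp(-2*s)*cos(3*s)/2 − (9/4)·I.
Solving for I: (1 + 9/4)·I equals the remaining terms, so I = (4/13)·(3*exp(-2*s)*sin(3*s)/4 - exp(-2*s)*cos(3*s)/2).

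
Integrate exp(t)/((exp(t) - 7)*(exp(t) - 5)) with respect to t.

log(exp(t) - 7)/2 - log(exp(t) - 5)/2 + C

Let u = e^t, du = e^t dt.
The integral becomes ∫ du/((u-7)(u-5)); decompose into partial fractions.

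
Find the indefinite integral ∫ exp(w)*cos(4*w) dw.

4*exp(w)*sin(4*w)/17 + exp(w)*cos(4*w)/17 + C

Let I denote the integral. Integrate by parts with u = cos(4*w), dv = exp(w) dw, so v = exp(w): I = exp(w)*cos(4*w) + 4·∫ exp(w)*sin(4*w) dw.
Apply parts again with u = sin(4*w), dv = exp(w) dw: ∫ exp(w)*sin(4*w) dw = exp(w)*sin(4*w) − 4·I. Substituting back brings back I: I = 4*exp(w)*sin(4*w) + exp(w)*cos(4*w) − 16·I.
Solving for I: (1 + 16)·I equals the remaining terms, so I = (1/17)·(4*exp(w)*sin(4*w) + exp(w)*cos(4*w)).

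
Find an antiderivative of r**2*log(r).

r**3*log(r)/3 - r**3/9 + C

Use integration by parts with u = log(r), dv = r**2 dr.
Then du = 1/r dr and v = r**3/3.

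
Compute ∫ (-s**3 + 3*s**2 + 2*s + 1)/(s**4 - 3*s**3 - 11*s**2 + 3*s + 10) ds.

-13*log(s - 5)/56 - 5*log(s - 1)/24 + log(s + 1)/4 - 17*log(s + 2)/21 + C

Factor the denominator: (s - 5)*(s - 1)*(s + 1)*(s + 2).
Partial-fraction decomposition: -17/(21*(s + 2)) + 1/(4*(s + 1)) - 5/(24*(s - 1)) - 13/(56*(s - 5)).
Integrate each term: A/(s−a) contributes A·log|s−a|.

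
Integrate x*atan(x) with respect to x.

x**2*atan(x)/2 - x/2 + atan(x)/2 + C

Use integration by parts with u = arctan(x), dv = x dx.
Then du = 1/(x**2 + 1) dx.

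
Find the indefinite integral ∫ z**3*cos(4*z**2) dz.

z**2*sin(4*z**2)/8 + cos(4*z**2)/32 + C

Let u = z², du = 2z dz; rewrite as (1/2)∫ u^1·cos(4u) du.
Now integrate by parts 1 time.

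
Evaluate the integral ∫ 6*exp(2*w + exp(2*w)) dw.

3*exp(exp(2*w)) + C

Let u = exp(2*w), so du = (2*exp(2*w)) dw.
Rewriting, the integral becomes 3·∫ e^u du = 3·e^u.
Substituting back, u = exp(2*w).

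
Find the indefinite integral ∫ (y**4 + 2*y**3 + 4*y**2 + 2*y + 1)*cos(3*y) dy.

y**4*sin(3*y)/3 + 2*y**3*sin(3*y)/3 + 4*y**3*cos(3*y)/9 + 8*y**2*sin(3*y)/9 + 2*y**2*cos(3*y)/3 + 2*y*sin(3*y)/9 + 16*y*cos(3*y)/27 + 11*sin(3*y)/81 + 2*cos(3*y)/27 + C

Use integration by parts with u = y**4 + 2*y**3 + 4*y**2 + 2*y + 1, dv = cos(3*y) dy, so v = sin(3*y)/3.
Apply parts 4 times (tabular method): alternate signs, differentiate u down to 0, integrate dv up.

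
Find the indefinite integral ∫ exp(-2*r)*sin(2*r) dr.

Let I denote the integral. Integrate by parts with u = sin(2*r), dv = exp(-2*r) dr, so v = -exp(-2*r)/2: I = -exp(-2*r)*sin(2*r)/2 + ∫ exp(-2*r)*cos(2*r) dr.
Apply parts again with u = cos(2*r), dv = exp(-2*r) dr: ∫ exp(-2*r)*cos(2*r) dr = -exp(-2*r)*cos(2*r)/2 − I. Substituting back brings back I: I = -exp(-2*r)*sin(2*r)/2 - exp(-2*r)*cos(2*r)/2 − I.
Solving for I: (1 + 1)·I equals the remaining terms, so I = (1/2)·(-exp(-2*r)*sin(2*r)/2 - exp(-2*r)*cos(2*r)/2).

-exp(-2*r)*sin(2*r)/4 - exp(-2*r)*cos(2*r)/4 + C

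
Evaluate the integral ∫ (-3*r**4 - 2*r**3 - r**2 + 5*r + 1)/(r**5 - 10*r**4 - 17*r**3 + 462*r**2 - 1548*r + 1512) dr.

6335*log(r - 6)/24336 - 29*log(r - 3)/9 + 19*log(r - 2)/48 - 220*log(r + 7)/507 + 4325/(156*r - 936) + C

Factor the denominator: (r - 6)**2*(r - 3)*(r - 2)*(r + 7).
Partial-fraction decomposition: -220/(507*(r + 7)) + 19/(48*(r - 2)) - 29/(9*(r - 3)) + 6335/(24336*(r - 6)) - 4325/(156*(r - 6)**2).
Integrate each term; A/(r−a) gives A·log|r−a|; A/(r−a)² gives −A/(r−a).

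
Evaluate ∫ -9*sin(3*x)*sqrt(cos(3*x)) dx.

Let u = cos(3*x), so du = (-3*sin(3*x)) dx.
Rewriting, the integral becomes 3·∫ √u du = 3·(2/3)u^(3/2).
Substituting back, u = cos(3*x).

2*cos(3*x)**(3/2) + C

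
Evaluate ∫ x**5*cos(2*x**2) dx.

Let u = x², du = 2x dx; rewrite as (1/2)∫ u^2·cos(2u) du.
Now integrate by parts 2 times.

x**4*sin(2*x**2)/4 + x**2*cos(2*x**2)/4 - sin(2*x**2)/8 + C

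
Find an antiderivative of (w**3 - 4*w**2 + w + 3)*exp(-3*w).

(-3*w**3 + 9*w**2 + 3*w - 8)*exp(-3*w)/9 + C

Use integration by parts with u = w**3 - 4*w**2 + w + 3, dv = exp(-3*w) dw, so v = -exp(-3*w)/3.
Apply parts 3 times (tabular method): alternate signs, differentiate u down to 0, integrate dv up.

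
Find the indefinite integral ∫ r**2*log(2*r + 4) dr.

Use integration by parts with u = log(2*r + 4), dv = r**2 dr.
Then du = 2/(2*r + 4) dr and v = r**3/3.

r**3*log(2*r + 4)/3 - r**3/9 + r**2/3 - 4*r/3 + 8*log(r + 2)/3 + C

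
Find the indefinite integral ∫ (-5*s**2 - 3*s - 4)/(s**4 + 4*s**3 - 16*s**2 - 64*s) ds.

Factor the denominator: s*(s - 4)*(s + 4)**2.
Partial-fraction decomposition: 5/(16*(s + 4)) - 9/(4*(s + 4)**2) - 3/(8*(s - 4)) + 1/(16*s).
Integrate each term; A/(s−a) gives A·log|s−a|; A/(s−a)² gives −A/(s−a).

log(s)/16 - 3*log(s - 4)/8 + 5*log(s + 4)/16 + 9/(4*s + 16) + C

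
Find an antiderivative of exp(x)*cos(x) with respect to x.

exp(x)*sin(x)/2 + exp(x)*cos(x)/2 + C

Let I denote the integral. Integrate by parts with u = cos(x), dv = exp(x) dx, so v = exp(x): I = exp(x)*cos(x) + ∫ exp(x)*sin(x) dx.
Apply parts again with u = sin(x), dv = exp(x) dx: ∫ exp(x)*sin(x) dx = exp(x)*sin(x) − I. Substituting back brings back I: I = exp(x)*sin(x) + exp(x)*cos(x) − I.
Solving for I: (1 + 1)·I equals the remaining terms, so I = (1/2)·(exp(x)*sin(x) + exp(x)*cos(x)).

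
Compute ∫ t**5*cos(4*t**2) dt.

t**4*sin(4*t**2)/8 + t**2*cos(4*t**2)/16 - sin(4*t**2)/64 + C

Let u = t², du = 2t dt; rewrite as (1/2)∫ u^2·cos(4u) du.
Now integrate by parts 2 times.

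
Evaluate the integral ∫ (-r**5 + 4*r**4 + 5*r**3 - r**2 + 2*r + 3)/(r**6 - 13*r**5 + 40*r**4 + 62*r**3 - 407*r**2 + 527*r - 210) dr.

-23*log(r - 7)/15 + log(r - 5)/64 + log(r - 2) - 5*log(r - 1)/12 - 21*log(r + 3)/320 + 1/(8*r - 8) + C

Factor the denominator: (r - 7)*(r - 5)*(r - 2)*(r - 1)**2*(r + 3).
Partial-fraction decomposition: -21/(320*(r + 3)) - 5/(12*(r - 1)) - 1/(8*(r - 1)**2) + 1/(r - 2) + 1/(64*(r - 5)) - 23/(15*(r - 7)).
Integrate each term; A/(r−a) gives A·log|r−a|; A/(r−a)² gives −A/(r−a).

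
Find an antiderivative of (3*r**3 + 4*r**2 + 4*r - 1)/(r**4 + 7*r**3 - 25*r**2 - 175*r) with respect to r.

log(r)/175 + 247*log(r - 5)/300 - 74*log(r + 5)/25 + 431*log(r + 7)/84 + C

Factor the denominator: r*(r - 5)*(r + 5)*(r + 7).
Partial-fraction decomposition: 431/(84*(r + 7)) - 74/(25*(r + 5)) + 247/(300*(r - 5)) + 1/(175*r).
Integrate each term: A/(r−a) contributes A·log|r−a|.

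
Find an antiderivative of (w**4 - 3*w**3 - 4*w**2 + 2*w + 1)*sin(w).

-w**4*cos(w) + 4*w**3*sin(w) + 3*w**3*cos(w) - 9*w**2*sin(w) + 16*w**2*cos(w) - 32*w*sin(w) - 20*w*cos(w) + 20*sin(w) - 33*cos(w) + C

Use integration by parts with u = w**4 - 3*w**3 - 4*w**2 + 2*w + 1, dv = sin(w) dw, so v = -cos(w).
Apply parts 4 times (tabular method): alternate signs, differentiate u down to 0, integrate dv up.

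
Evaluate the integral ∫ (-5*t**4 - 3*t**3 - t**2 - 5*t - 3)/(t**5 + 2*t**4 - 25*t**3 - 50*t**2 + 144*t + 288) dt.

Factor the denominator: (t - 4)*(t - 3)*(t + 2)*(t + 3)*(t + 4).
Partial-fraction decomposition: -1087/(112*(t + 4)) + 107/(14*(t + 3)) - 53/(60*(t + 2)) + 171/(70*(t - 3)) - 1511/(336*(t - 4)).
Integrate each term: A/(t−a) contributes A·log|t−a|.

-1511*log(t - 4)/336 + 171*log(t - 3)/70 - 53*log(t + 2)/60 + 107*log(t + 3)/14 - 1087*log(t + 4)/112 + C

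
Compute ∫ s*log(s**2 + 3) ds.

s**2*log(s**2 + 3)/2 - s**2/2 + 3*log(s**2 + 3)/2 + C

Let u = s**2 + 3, so du = (2*s) ds.
The integral becomes (1/2)·∫ log(u) du; integrate by parts with u′=log(u), dv′=du.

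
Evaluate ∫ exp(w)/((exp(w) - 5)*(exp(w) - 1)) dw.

Let u = e^w, du = e^w dw.
The integral becomes ∫ du/((u-1)(u-5)); decompose into partial fractions.

log(exp(w) - 5)/4 - log(exp(w) - 1)/4 + C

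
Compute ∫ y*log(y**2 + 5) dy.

y**2*log(y**2 + 5)/2 - y**2/2 + 5*log(y**2 + 5)/2 + C

Let u = y**2 + 5, so du = (2*y) dy.
The integral becomes (1/2)·∫ log(u) du; integrate by parts with u′=log(u), dv′=du.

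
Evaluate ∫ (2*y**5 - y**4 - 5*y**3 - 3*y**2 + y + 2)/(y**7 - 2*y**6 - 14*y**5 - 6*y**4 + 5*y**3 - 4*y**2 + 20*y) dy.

log(y)/10 + 1233*log(y - 5)/6370 + log(y - 1)/18 - 5527*log(y + 2)/22050 - 16*log(y**2 + 1)/325 + 74*atan(y)/325 - 26/(105*y + 210) + C

Factor the denominator: y*(y - 5)*(y - 1)*(y + 2)**2*(y**2 + 1).
Partial-fraction decomposition: -2*(16*y - 37)/(325*(y**2 + 1)) - 5527/(22050*(y + 2)) + 26/(105*(y + 2)**2) + 1/(18*(y - 1)) + 1233/(6370*(y - 5)) + 1/(10*y).
Integrate each term; A/(y−a) gives A·log|y−a|; the (By+D)/(y²+p²) term gives a log and an atan.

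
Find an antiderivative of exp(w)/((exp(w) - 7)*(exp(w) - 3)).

log(exp(w) - 7)/4 - log(exp(w) - 3)/4 + C

Let u = e^w, du = e^w dw.
The integral becomes ∫ du/((u-7)(u-3)); decompose into partial fractions.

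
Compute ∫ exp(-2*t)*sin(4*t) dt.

-exp(-2*t)*sin(4*t)/10 - exp(-2*t)*cos(4*t)/5 + C

Let I denote the integral. Integrate by parts with u = sin(4*t), dv = exp(-2*t) dt, so v = -exp(-2*t)/2: I = -exp(-2*t)*sin(4*t)/2 + 2·∫ exp(-2*t)*cos(4*t) dt.
Apply parts again with u = cos(4*t), dv = exp(-2*t) dt: ∫ exp(-2*t)*cos(4*t) dt = -exp(-2*t)*cos(4*t)/2 − 2·I. Substituting back brings back I: I = -exp(-2*t)*sin(4*t)/2 - exp(-2*t)*cos(4*t) − 4·I.
Solving for I: (1 + 4)·I equals the remaining terms, so I = (1/5)·(-exp(-2*t)*sin(4*t)/2 - exp(-2*t)*cos(4*t)).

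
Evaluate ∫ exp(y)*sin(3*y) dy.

exp(y)*sin(3*y)/10 - 3*exp(y)*cos(3*y)/10 + C

Let I denote the integral. Integrate by parts with u = sin(3*y), dv = exp(y) dy, so v = exp(y): I = exp(y)*sin(3*y) − 3·∫ exp(y)*cos(3*y) dy.
Apply parts again with u = cos(3*y), dv = exp(y) dy: ∫ exp(y)*cos(3*y) dy = exp(y)*cos(3*y) + 3·I. Substituting back brings back I: I = exp(y)*sin(3*y) - 3*exp(y)*cos(3*y) − 9·I.
Solving for I: (1 + 9)·I equals the remaining terms, so I = (1/10)·(exp(y)*sin(3*y) - 3*exp(y)*cos(3*y)).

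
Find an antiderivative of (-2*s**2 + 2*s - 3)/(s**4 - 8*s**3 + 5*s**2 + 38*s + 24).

-9*log(s - 6)/14 + 27*log(s - 4)/50 + 18*log(s + 1)/175 + 1/(5*s + 5) + C

Factor the denominator: (s - 6)*(s - 4)*(s + 1)**2.
Partial-fraction decomposition: 18/(175*(s + 1)) - 1/(5*(s + 1)**2) + 27/(50*(s - 4)) - 9/(14*(s - 6)).
Integrate each term; A/(s−a) gives A·log|s−a|; A/(s−a)² gives −A/(s−a).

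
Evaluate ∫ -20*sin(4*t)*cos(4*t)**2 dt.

Let u = cos(4*t), so du = (-4*sin(4*t)) dt.
Rewriting, the integral becomes 5·∫ u^2 du = 5·u^3/3.
Substituting back, u = cos(4*t).

5*cos(4*t)**3/3 + C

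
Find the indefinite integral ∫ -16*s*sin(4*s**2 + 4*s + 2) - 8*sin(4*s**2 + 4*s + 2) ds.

2*cos(4*s**2 + 4*s + 2) + C

Let u = 4*s**2 + 4*s + 2, so du = (8*s + 4) ds.
Rewriting, the integral becomes -2·∫ sin(u) du = -2·-cos(u).
Substituting back, u = 4*s**2 + 4*s + 2.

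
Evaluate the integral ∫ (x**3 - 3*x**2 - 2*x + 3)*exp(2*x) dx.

(4*x**3 - 18*x**2 + 10*x + 7)*exp(2*x)/8 + C

Use integration by parts with u = x**3 - 3*x**2 - 2*x + 3, dv = exp(2*x) dx, so v = exp(2*x)/2.
Apply parts 3 times (tabular method): alternate signs, differentiate u down to 0, integrate dv up.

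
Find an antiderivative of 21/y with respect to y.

Let u = y**3, so du = (3*y**2) dy.
Rewriting, the integral becomes 7·∫ 1/u du = 7·log(u).
Substituting back, u = y**3.

21*log(y) + C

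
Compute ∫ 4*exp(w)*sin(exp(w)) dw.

Let u = exp(w), so du = (exp(w)) dw.
Rewriting, the integral becomes 4·∫ sin(u) du = 4·-cos(u).
Substituting back, u = exp(w).

-4*cos(exp(w)) + C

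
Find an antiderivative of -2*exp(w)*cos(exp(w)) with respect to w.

-2*sin(exp(w)) + C

Let u = exp(w), so du = (exp(w)) dw.
Rewriting, the integral becomes -2·∫ cos(u) du = -2·sin(u).
Substituting back, u = exp(w).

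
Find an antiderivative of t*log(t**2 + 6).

Let u = t**2 + 6, so du = (2*t) dt.
The integral becomes (1/2)·∫ log(u) du; integrate by parts with u′=log(u), dv′=du.

t**2*log(t**2 + 6)/2 - t**2/2 + 3*log(t**2 + 6) + C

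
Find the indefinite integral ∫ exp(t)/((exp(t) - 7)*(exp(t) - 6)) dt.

log(exp(t) - 7) - log(exp(t) - 6) + C

Let u = e^t, du = e^t dt.
The integral becomes ∫ du/((u-7)(u-6)); decompose into partial fractions.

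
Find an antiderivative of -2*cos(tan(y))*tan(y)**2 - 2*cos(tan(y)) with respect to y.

Let u = tan(y), so du = (tan(y)**2 + 1) dy.
Rewriting, the integral becomes -2·∫ cos(u) du = -2·sin(u).
Substituting back, u = tan(y).

-2*sin(tan(y)) + C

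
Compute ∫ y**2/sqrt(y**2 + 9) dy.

y*sqrt(y**2 + 9)/2 - 9*log(y + sqrt(y**2 + 9))/2 + C

Substitute y = 3·tan(θ), so dy = 3·sec(θ)^2 dθ and the radical becomes sqrt(y**2 + 9) = 3·sec(θ) by the Pythagorean identity.
Integrate the resulting trig expression in θ, then back-substitute tan(θ) = y/3, sec(θ) = sqrt(y**2 + 9)/3 (absorbing any constant into C).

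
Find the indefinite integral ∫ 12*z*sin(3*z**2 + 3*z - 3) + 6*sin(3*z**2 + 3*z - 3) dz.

-2*cos(3*z**2 + 3*z - 3) + C

Let u = 3*z**2 + 3*z - 3, so du = (6*z + 3) dz.
Rewriting, the integral becomes 2·∫ sin(u) du = 2·-cos(u).
Substituting back, u = 3*z**2 + 3*z - 3.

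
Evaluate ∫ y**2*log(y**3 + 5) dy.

Let u = y**3 + 5, so du = (3*y**2) dy.
The integral becomes (1/3)·∫ log(u) du; integrate by parts with u′=log(u), dv′=du.

y**3*log(y**3 + 5)/3 - y**3/3 + 5*log(y**3 + 5)/3 + C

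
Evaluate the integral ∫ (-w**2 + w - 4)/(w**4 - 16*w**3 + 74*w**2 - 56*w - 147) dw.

Factor the denominator: (w - 7)**2*(w - 3)*(w + 1).
Partial-fraction decomposition: 3/(128*(w + 1)) - 5/(32*(w - 3)) + 17/(128*(w - 7)) - 23/(16*(w - 7)**2).
Integrate each term; A/(w−a) gives A·log|w−a|; A/(w−a)² gives −A/(w−a).

17*log(w - 7)/128 - 5*log(w - 3)/32 + 3*log(w + 1)/128 + 23/(16*w - 112) + C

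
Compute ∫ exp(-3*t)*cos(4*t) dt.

4*exp(-3*t)*sin(4*t)/25 - 3*exp(-3*t)*cos(4*t)/25 + C

Let I denote the integral. Integrate by parts with u = cos(4*t), dv = exp(-3*t) dt, so v = -exp(-3*t)/3: I = -exp(-3*t)*cos(4*t)/3 − (4/3)·∫ exp(-3*t)*sin(4*t) dt.
Apply parts again with u = sin(4*t), dv = exp(-3*t) dt: ∫ exp(-3*t)*sin(4*t) dt = -exp(-3*t)*sin(4*t)/3 + (4/3)·I. Substituting back brings back I: I = 4*exp(-3*t)*sin(4*t)/9 - exp(-3*t)*cos(4*t)/3 − (16/9)·I.
Solving for I: (1 + 16/9)·I equals the remaining terms, so I = (9/25)·(4*exp(-3*t)*sin(4*t)/9 - exp(-3*t)*cos(4*t)/3).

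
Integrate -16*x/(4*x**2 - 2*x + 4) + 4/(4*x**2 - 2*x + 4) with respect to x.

Let u = 4*x**2 - 2*x + 4, so du = (8*x - 2) dx.
Rewriting, the integral becomes -2·∫ 1/u du = -2·log(u).
Substituting back, u = 4*x**2 - 2*x + 4.

-2*log(4*x**2 - 2*x + 4) + C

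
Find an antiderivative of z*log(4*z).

Use integration by parts with u = log(4*z), dv = z dz.
Then du = 1/z dz and v = z**2/2.

z**2*(log(z) + 2*log(2))/2 - z**2/4 + C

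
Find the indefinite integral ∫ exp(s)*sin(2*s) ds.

Let I denote the integral. Integrate by parts with u = sin(2*s), dv = exp(s) ds, so v = exp(s): I = exp(s)*sin(2*s) − 2·∫ exp(s)*cos(2*s) ds.
Apply parts again with u = cos(2*s), dv = exp(s) ds: ∫ exp(s)*cos(2*s) ds = exp(s)*cos(2*s) + 2·I. Substituting back brings back I: I = exp(s)*sin(2*s) - 2*exp(s)*cos(2*s) − 4·I.
Solving for I: (1 + 4)·I equals the remaining terms, so I = (1/5)·(exp(s)*sin(2*s) - 2*exp(s)*cos(2*s)).

exp(s)*sin(2*s)/5 - 2*exp(s)*cos(2*s)/5 + C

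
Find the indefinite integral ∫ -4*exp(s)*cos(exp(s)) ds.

-4*sin(exp(s)) + C

Let u = exp(s), so du = (exp(s)) ds.
Rewriting, the integral becomes -4·∫ cos(u) du = -4·sin(u).
Substituting back, u = exp(s).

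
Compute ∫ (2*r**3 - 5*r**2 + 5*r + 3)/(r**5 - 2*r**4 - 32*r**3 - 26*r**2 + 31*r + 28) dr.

479*log(r - 7)/4224 - log(r - 1)/24 + 49*log(r + 1)/128 - 5*log(r + 4)/11 + 3/(16*r + 16) + C

Factor the denominator: (r - 7)*(r - 1)*(r + 1)**2*(r + 4).
Partial-fraction decomposition: -5/(11*(r + 4)) + 49/(128*(r + 1)) - 3/(16*(r + 1)**2) - 1/(24*(r - 1)) + 479/(4224*(r - 7)).
Integrate each term; A/(r−a) gives A·log|r−a|; A/(r−a)² gives −A/(r−a).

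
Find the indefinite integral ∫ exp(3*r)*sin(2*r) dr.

Let I denote the integral. Integrate by parts with u = sin(2*r), dv = exp(3*r) dr, so v = exp(3*r)/3: I = exp(3*r)*sin(2*r)/3 − (2/3)·∫ exp(3*r)*cos(2*r) dr.
Apply parts again with u = cos(2*r), dv = exp(3*r) dr: ∫ exp(3*r)*cos(2*r) dr = exp(3*r)*cos(2*r)/3 + (2/3)·I. Substituting back brings back I: I = exp(3*r)*sin(2*r)/3 - 2*exp(3*r)*cos(2*r)/9 − (4/9)·I.
Solving for I: (1 + 4/9)·I equals the remaining terms, so I = (9/13)·(exp(3*r)*sin(2*r)/3 - 2*exp(3*r)*cos(2*r)/9).

3*exp(3*r)*sin(2*r)/13 - 2*exp(3*r)*cos(2*r)/13 + C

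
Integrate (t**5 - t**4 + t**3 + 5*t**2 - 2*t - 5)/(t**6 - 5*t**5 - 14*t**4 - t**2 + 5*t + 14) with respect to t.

599*log(t - 7)/864 + log(t - 1)/72 - log(t + 1)/32 + 37*log(t + 2)/135 + log(t**2 + 1)/40 - 7*atan(t)/20 + C

Factor the denominator: (t - 7)*(t - 1)*(t + 1)*(t + 2)*(t**2 + 1).
Partial-fraction decomposition: (t - 7)/(20*(t**2 + 1)) + 37/(135*(t + 2)) - 1/(32*(t + 1)) + 1/(72*(t - 1)) + 599/(864*(t - 7)).
Integrate each term; A/(t−a) gives A·log|t−a|; the (Bt+D)/(t²+p²) term gives a log and an atan.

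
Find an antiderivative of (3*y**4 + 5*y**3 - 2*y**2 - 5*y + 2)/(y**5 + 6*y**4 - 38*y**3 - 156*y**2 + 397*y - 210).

Factor the denominator: (y - 5)*(y - 1)**2*(y + 6)*(y + 7).
Partial-fraction decomposition: 1809/(256*(y + 7)) - 2768/(539*(y + 6)) - 1005/(12544*(y - 1)) - 3/(224*(y - 1)**2) + 809/(704*(y - 5)).
Integrate each term; A/(y−a) gives A·log|y−a|; A/(y−a)² gives −A/(y−a).

809*log(y - 5)/704 - 1005*log(y - 1)/12544 - 2768*log(y + 6)/539 + 1809*log(y + 7)/256 + 3/(224*y - 224) + C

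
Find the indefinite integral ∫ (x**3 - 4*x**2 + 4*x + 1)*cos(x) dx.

x**3*sin(x) - 4*x**2*sin(x) + 3*x**2*cos(x) - 2*x*sin(x) - 8*x*cos(x) + 9*sin(x) - 2*cos(x) + C

Use integration by parts with u = x**3 - 4*x**2 + 4*x + 1, dv = cos(x) dx, so v = sin(x).
Apply parts 3 times (tabular method): alternate signs, differentiate u down to 0, integrate dv up.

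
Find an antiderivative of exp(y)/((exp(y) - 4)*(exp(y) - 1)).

log(exp(y) - 4)/3 - log(exp(y) - 1)/3 + C

Let u = e^y, du = e^y dy.
The integral becomes ∫ du/((u-4)(u-1)); decompose into partial fractions.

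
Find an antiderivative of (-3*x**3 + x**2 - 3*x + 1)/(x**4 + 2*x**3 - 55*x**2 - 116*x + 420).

-50*log(x - 7)/39 + 5*log(x - 2)/56 + 104*log(x + 5)/21 - 703*log(x + 6)/104 + C

Factor the denominator: (x - 7)*(x - 2)*(x + 5)*(x + 6).
Partial-fraction decomposition: -703/(104*(x + 6)) + 104/(21*(x + 5)) + 5/(56*(x - 2)) - 50/(39*(x - 7)).
Integrate each term: A/(x−a) contributes A·log|x−a|.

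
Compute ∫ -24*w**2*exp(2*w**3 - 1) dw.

-4*exp(2*w**3 - 1) + C

Let u = 2*w**3 - 1, so du = (6*w**2) dw.
Rewriting, the integral becomes -4·∫ e^u du = -4·e^u.
Substituting back, u = 2*w**3 - 1.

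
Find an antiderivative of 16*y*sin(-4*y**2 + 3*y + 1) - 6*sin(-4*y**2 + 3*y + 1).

2*cos(-4*y**2 + 3*y + 1) + C

Let u = 4*y**2 - 3*y - 1, so du = (8*y - 3) dy.
Rewriting, the integral becomes -2·∫ sin(u) du = -2·-cos(u).
Substituting back, u = 4*y**2 - 3*y - 1.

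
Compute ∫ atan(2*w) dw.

w*atan(2*w) - log(4*w**2 + 1)/4 + C

Use integration by parts with u = arctan(2*w), dv = dw.
Then du = 2/(4*w**2 + 1) dw.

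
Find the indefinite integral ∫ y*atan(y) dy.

y**2*atan(y)/2 - y/2 + atan(y)/2 + C

Use integration by parts with u = arctan(y), dv = y dy.
Then du = 1/(y**2 + 1) dy.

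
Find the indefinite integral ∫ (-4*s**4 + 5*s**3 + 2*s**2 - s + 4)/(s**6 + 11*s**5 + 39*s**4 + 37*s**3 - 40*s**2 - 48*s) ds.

-log(s)/12 + 3*log(s - 1)/100 - log(s + 1)/18 + 217*log(s + 3)/12 - 16177*log(s + 4)/900 + 326/(15*s + 60) + C

Factor the denominator: s*(s - 1)*(s + 1)*(s + 3)*(s + 4)**2.
Partial-fraction decomposition: -16177/(900*(s + 4)) - 326/(15*(s + 4)**2) + 217/(12*(s + 3)) - 1/(18*(s + 1)) + 3/(100*(s - 1)) - 1/(12*s).
Integrate each term; A/(s−a) gives A·log|s−a|; A/(s−a)² gives −A/(s−a).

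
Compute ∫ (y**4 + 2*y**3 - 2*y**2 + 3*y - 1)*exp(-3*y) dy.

(-27*y**4 - 90*y**3 - 36*y**2 - 105*y - 8)*exp(-3*y)/81 + C

Use integration by parts with u = y**4 + 2*y**3 - 2*y**2 + 3*y - 1, dv = exp(-3*y) dy, so v = -exp(-3*y)/3.
Apply parts 4 times (tabular method): alternate signs, differentiate u down to 0, integrate dv up.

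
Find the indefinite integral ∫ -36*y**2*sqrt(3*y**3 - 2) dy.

Let u = 3*y**3 - 2, so du = (9*y**2) dy.
Rewriting, the integral becomes -4·∫ √u du = -4·(2/3)u^(3/2).
Substituting back, u = 3*y**3 - 2.

-8*(3*y**3 - 2)**(3/2)/3 + C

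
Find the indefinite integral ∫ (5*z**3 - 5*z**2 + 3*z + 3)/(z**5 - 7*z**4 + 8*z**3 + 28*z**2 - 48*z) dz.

Factor the denominator: z*(z - 4)*(z - 3)*(z - 2)*(z + 2).
Partial-fraction decomposition: -21/(80*(z + 2)) + 29/(16*(z - 2)) - 34/(5*(z - 3)) + 85/(16*(z - 4)) - 1/(16*z).
Integrate each term: A/(z−a) contributes A·log|z−a|.

-log(z)/16 + 85*log(z - 4)/16 - 34*log(z - 3)/5 + 29*log(z - 2)/16 - 21*log(z + 2)/80 + C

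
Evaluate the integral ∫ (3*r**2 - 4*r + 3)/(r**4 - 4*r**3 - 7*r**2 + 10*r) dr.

Factor the denominator: r*(r - 5)*(r - 1)*(r + 2).
Partial-fraction decomposition: -23/(42*(r + 2)) - 1/(6*(r - 1)) + 29/(70*(r - 5)) + 3/(10*r).
Integrate each term: A/(r−a) contributes A·log|r−a|.

3*log(r)/10 + 29*log(r - 5)/70 - log(r - 1)/6 - 23*log(r + 2)/42 + C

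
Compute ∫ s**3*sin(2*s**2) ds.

-s**2*cos(2*s**2)/4 + sin(2*s**2)/8 + C

Let u = s², du = 2s ds; rewrite as (1/2)∫ u^1·sin(2u) du.
Now integrate by parts 1 time.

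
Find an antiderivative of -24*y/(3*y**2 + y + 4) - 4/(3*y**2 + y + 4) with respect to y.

Let u = 3*y**2 + y + 4, so du = (6*y + 1) dy.
Rewriting, the integral becomes -4·∫ 1/u du = -4·log(u).
Substituting back, u = 3*y**2 + y + 4.

-4*log(3*y**2 + y + 4) + C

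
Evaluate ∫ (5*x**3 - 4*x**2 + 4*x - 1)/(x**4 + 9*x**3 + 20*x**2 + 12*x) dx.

Factor the denominator: x*(x + 1)*(x + 2)*(x + 6).
Partial-fraction decomposition: 1249/(120*(x + 6)) - 65/(8*(x + 2)) + 14/(5*(x + 1)) - 1/(12*x).
Integrate each term: A/(x−a) contributes A·log|x−a|.

-log(x)/12 + 14*log(x + 1)/5 - 65*log(x + 2)/8 + 1249*log(x + 6)/120 + C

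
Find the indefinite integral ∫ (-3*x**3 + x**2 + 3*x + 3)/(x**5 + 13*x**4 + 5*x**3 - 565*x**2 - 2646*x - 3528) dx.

-239*log(x - 7)/5005 - 7*log(x + 3)/10 + 199*log(x + 4)/66 - 223*log(x + 6)/26 + 265*log(x + 7)/42 + C

Factor the denominator: (x - 7)*(x + 3)*(x + 4)*(x + 6)*(x + 7).
Partial-fraction decomposition: 265/(42*(x + 7)) - 223/(26*(x + 6)) + 199/(66*(x + 4)) - 7/(10*(x + 3)) - 239/(5005*(x - 7)).
Integrate each term: A/(x−a) contributes A·log|x−a|.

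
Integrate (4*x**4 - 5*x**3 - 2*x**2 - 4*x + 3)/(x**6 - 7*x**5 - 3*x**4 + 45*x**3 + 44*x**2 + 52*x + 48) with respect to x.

Factor the denominator: (x - 6)*(x - 4)*(x + 1)*(x + 2)*(x**2 + 1).
Partial-fraction decomposition: -(239*x - 268)/(3145*(x**2 + 1)) - 107/(240*(x + 2)) + 1/(5*(x + 1)) - 659/(1020*(x - 4)) + 573/(592*(x - 6)).
Integrate each term; A/(x−a) gives A·log|x−a|; the (Bx+D)/(x²+p²) term gives a log and an atan.

573*log(x - 6)/592 - 659*log(x - 4)/1020 + log(x + 1)/5 - 107*log(x + 2)/240 - 239*log(x**2 + 1)/6290 + 268*atan(x)/3145 + C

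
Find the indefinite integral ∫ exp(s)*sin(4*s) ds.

exp(s)*sin(4*s)/17 - 4*exp(s)*cos(4*s)/17 + C

Let I denote the integral. Integrate by parts with u = sin(4*s), dv = exp(s) ds, so v = exp(s): I = exp(s)*sin(4*s) − 4·∫ exp(s)*cos(4*s) ds.
Apply parts again with u = cos(4*s), dv = exp(s) ds: ∫ exp(s)*cos(4*s) ds = exp(s)*cos(4*s) + 4·I. Substituting back brings back I: I = exp(s)*sin(4*s) - 4*exp(s)*cos(4*s) − 16·I.
Solving for I: (1 + 16)·I equals the remaining terms, so I = (1/17)·(exp(s)*sin(4*s) - 4*exp(s)*cos(4*s)).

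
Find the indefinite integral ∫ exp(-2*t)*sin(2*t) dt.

Let I denote the integral. Integrate by parts with u = sin(2*t), dv = exp(-2*t) dt, so v = -exp(-2*t)/2: I = -exp(-2*t)*sin(2*t)/2 + ∫ exp(-2*t)*cos(2*t) dt.
Apply parts again with u = cos(2*t), dv = exp(-2*t) dt: ∫ exp(-2*t)*cos(2*t) dt = -exp(-2*t)*cos(2*t)/2 − I. Substituting back brings back I: I = -exp(-2*t)*sin(2*t)/2 - exp(-2*t)*cos(2*t)/2 − I.
Solving for I: (1 + 1)·I equals the remaining terms, so I = (1/2)·(-exp(-2*t)*sin(2*t)/2 - exp(-2*t)*cos(2*t)/2).

-exp(-2*t)*sin(2*t)/4 - exp(-2*t)*cos(2*t)/4 + C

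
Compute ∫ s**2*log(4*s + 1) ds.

Use integration by parts with u = log(4*s + 1), dv = s**2 ds.
Then du = 4/(4*s + 1) ds and v = s**3/3.

s**3*log(4*s + 1)/3 - s**3/9 + s**2/24 - s/48 + log(4*s + 1)/192 + C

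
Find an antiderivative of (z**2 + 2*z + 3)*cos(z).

z**2*sin(z) + 2*z*sin(z) + 2*z*cos(z) + sin(z) + 2*cos(z) + C

Use integration by parts with u = z**2 + 2*z + 3, dv = cos(z) dz, so v = sin(z).
Apply parts 2 times (tabular method): alternate signs, differentiate u down to 0, integrate dv up.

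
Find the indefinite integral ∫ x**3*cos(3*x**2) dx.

Let u = x², du = 2x dx; rewrite as (1/2)∫ u^1·cos(3u) du.
Now integrate by parts 1 time.

x**2*sin(3*x**2)/6 + cos(3*x**2)/18 + C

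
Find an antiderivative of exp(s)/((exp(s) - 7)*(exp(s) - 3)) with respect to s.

log(exp(s) - 7)/4 - log(exp(s) - 3)/4 + C

Let u = e^s, du = e^s ds.
The integral becomes ∫ du/((u-3)(u-7)); decompose into partial fractions.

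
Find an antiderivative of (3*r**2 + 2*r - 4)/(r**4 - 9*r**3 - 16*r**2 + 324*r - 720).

Factor the denominator: (r - 6)*(r - 5)*(r - 4)*(r + 6).
Partial-fraction decomposition: -23/(330*(r + 6)) + 13/(5*(r - 4)) - 81/(11*(r - 5)) + 29/(6*(r - 6)).
Integrate each term: A/(r−a) contributes A·log|r−a|.

29*log(r - 6)/6 - 81*log(r - 5)/11 + 13*log(r - 4)/5 - 23*log(r + 6)/330 + C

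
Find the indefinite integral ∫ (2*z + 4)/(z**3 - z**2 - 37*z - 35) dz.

3*log(z - 7)/16 - log(z + 1)/16 - log(z + 5)/8 + C

Factor the denominator: (z - 7)*(z + 1)*(z + 5).
Partial-fraction decomposition: -1/(8*(z + 5)) - 1/(16*(z + 1)) + 3/(16*(z - 7)).
Integrate each term: A/(z−a) contributes A·log|z−a|.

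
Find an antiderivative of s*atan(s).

Use integration by parts with u = arctan(s), dv = s ds.
Then du = 1/(s**2 + 1) ds.

s**2*atan(s)/2 - s/2 + atan(s)/2 + C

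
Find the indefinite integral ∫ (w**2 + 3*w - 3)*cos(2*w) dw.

Use integration by parts with u = w**2 + 3*w - 3, dv = cos(2*w) dw, so v = sin(2*w)/2.
Apply parts 2 times (tabular method): alternate signs, differentiate u down to 0, integrate dv up.

w**2*sin(2*w)/2 + 3*w*sin(2*w)/2 + w*cos(2*w)/2 - 7*sin(2*w)/4 + 3*cos(2*w)/4 + C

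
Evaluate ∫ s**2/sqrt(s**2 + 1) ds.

Substitute s = tan(θ), so ds = sec(θ)^2 dθ and the radical becomes sqrt(s**2 + 1) = sec(θ) by the Pythagorean identity.
Integrate the resulting trig expression in θ, then back-substitute tan(θ) = s, sec(θ) = sqrt(s**2 + 1) (absorbing any constant into C).

s*sqrt(s**2 + 1)/2 - log(s + sqrt(s**2 + 1))/2 + C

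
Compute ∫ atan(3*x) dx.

x*atan(3*x) - log(9*x**2 + 1)/6 + C

Use integration by parts with u = arctan(3*x), dv = dx.
Then du = 3/(9*x**2 + 1) dx.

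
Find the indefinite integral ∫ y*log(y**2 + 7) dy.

y**2*log(y**2 + 7)/2 - y**2/2 + 7*log(y**2 + 7)/2 + C

Let u = y**2 + 7, so du = (2*y) dy.
The integral becomes (1/2)·∫ log(u) du; integrate by parts with u′=log(u), dv′=du.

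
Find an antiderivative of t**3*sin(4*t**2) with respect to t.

-t**2*cos(4*t**2)/8 + sin(4*t**2)/32 + C

Let u = t², du = 2t dt; rewrite as (1/2)∫ u^1·sin(4u) du.
Now integrate by parts 1 time.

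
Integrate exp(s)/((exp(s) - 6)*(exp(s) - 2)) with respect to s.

Let u = e^s, du = e^s ds.
The integral becomes ∫ du/((u-6)(u-2)); decompose into partial fractions.

log(exp(s) - 6)/4 - log(exp(s) - 2)/4 + C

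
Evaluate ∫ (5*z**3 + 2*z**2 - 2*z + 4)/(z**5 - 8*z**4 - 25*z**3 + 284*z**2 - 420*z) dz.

Factor the denominator: z*(z - 7)*(z - 5)*(z - 2)*(z + 6).
Partial-fraction decomposition: -62/(429*(z + 6)) + 1/(5*(z - 2)) - 223/(110*(z - 5)) + 1803/(910*(z - 7)) - 1/(105*z).
Integrate each term: A/(z−a) contributes A·log|z−a|.

-log(z)/105 + 1803*log(z - 7)/910 - 223*log(z - 5)/110 + log(z - 2)/5 - 62*log(z + 6)/429 + C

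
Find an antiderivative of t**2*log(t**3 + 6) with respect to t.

t**3*log(t**3 + 6)/3 - t**3/3 + 2*log(t**3 + 6) + C

Let u = t**3 + 6, so du = (3*t**2) dt.
The integral becomes (1/3)·∫ log(u) du; integrate by parts with u′=log(u), dv′=du.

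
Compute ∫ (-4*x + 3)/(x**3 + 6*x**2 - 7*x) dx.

Factor the denominator: x*(x - 1)*(x + 7).
Partial-fraction decomposition: 31/(56*(x + 7)) - 1/(8*(x - 1)) - 3/(7*x).
Integrate each term: A/(x−a) contributes A·log|x−a|.

-3*log(x)/7 - log(x - 1)/8 + 31*log(x + 7)/56 + C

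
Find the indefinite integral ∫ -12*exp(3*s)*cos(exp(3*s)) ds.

-4*sin(exp(3*s)) + C

Let u = exp(3*s), so du = (3*exp(3*s)) ds.
Rewriting, the integral becomes -4·∫ cos(u) du = -4·sin(u).
Substituting back, u = exp(3*s).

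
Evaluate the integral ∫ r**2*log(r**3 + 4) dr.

r**3*log(r**3 + 4)/3 - r**3/3 + 4*log(r**3 + 4)/3 + C

Let u = r**3 + 4, so du = (3*r**2) dr.
The integral becomes (1/3)·∫ log(u) du; integrate by parts with u′=log(u), dv′=du.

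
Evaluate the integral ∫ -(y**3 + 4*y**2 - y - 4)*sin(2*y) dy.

Use integration by parts with u = y**3 + 4*y**2 - y - 4, dv = -sin(2*y) dy, so v = cos(2*y)/2.
Apply parts 3 times (tabular method): alternate signs, differentiate u down to 0, integrate dv up.

y**3*cos(2*y)/2 - 3*y**2*sin(2*y)/4 + 2*y**2*cos(2*y) - 2*y*sin(2*y) - 5*y*cos(2*y)/4 + 5*sin(2*y)/8 - 3*cos(2*y) + C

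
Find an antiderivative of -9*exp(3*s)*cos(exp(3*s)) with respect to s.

-3*sin(exp(3*s)) + C

Let u = exp(3*s), so du = (3*exp(3*s)) ds.
Rewriting, the integral becomes -3·∫ cos(u) du = -3·sin(u).
Substituting back, u = exp(3*s).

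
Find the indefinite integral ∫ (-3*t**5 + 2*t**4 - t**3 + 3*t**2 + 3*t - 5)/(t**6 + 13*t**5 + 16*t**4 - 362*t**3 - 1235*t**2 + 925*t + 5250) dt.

Factor the denominator: (t - 5)*(t - 2)*(t + 3)*(t + 5)**2*(t + 7).
Partial-fraction decomposition: -55687/(1728*(t + 7)) + 109941/(3920*(t + 5)) - 2161/(56*(t + 5)**2) + 931/(640*(t + 3)) + 59/(6615*(t - 2)) - 1633/(5760*(t - 5)).
Integrate each term; A/(t−a) gives A·log|t−a|; A/(t−a)² gives −A/(t−a).

-1633*log(t - 5)/5760 + 59*log(t - 2)/6615 + 931*log(t + 3)/640 + 109941*log(t + 5)/3920 - 55687*log(t + 7)/1728 + 2161/(56*t + 280) + C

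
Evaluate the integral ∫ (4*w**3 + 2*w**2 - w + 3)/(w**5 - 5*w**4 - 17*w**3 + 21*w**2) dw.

Factor the denominator: w**2*(w - 7)*(w - 1)*(w + 3).
Partial-fraction decomposition: -7/(30*(w + 3)) - 1/(3*(w - 1)) + 733/(1470*(w - 7)) + 10/(147*w) + 1/(7*w**2).
Integrate each term; A/(w−a) gives A·log|w−a|; A/(w−a)² gives −A/(w−a).

10*log(w)/147 + 733*log(w - 7)/1470 - log(w - 1)/3 - 7*log(w + 3)/30 - 1/(7*w) + C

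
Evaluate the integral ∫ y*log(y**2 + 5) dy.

y**2*log(y**2 + 5)/2 - y**2/2 + 5*log(y**2 + 5)/2 + C

Let u = y**2 + 5, so du = (2*y) dy.
The integral becomes (1/2)·∫ log(u) du; integrate by parts with u′=log(u), dv′=du.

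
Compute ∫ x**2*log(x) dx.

x**3*log(x)/3 - x**3/9 + C

Use integration by parts with u = log(x), dv = x**2 dx.
Then du = 1/x dx and v = x**3/3.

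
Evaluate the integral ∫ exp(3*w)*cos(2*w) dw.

Let I denote the integral. Integrate by parts with u = cos(2*w), dv = exp(3*w) dw, so v = exp(3*w)/3: I = exp(3*w)*cos(2*w)/3 + (2/3)·∫ exp(3*w)*sin(2*w) dw.
Apply parts again with u = sin(2*w), dv = exp(3*w) dw: ∫ exp(3*w)*sin(2*w) dw = exp(3*w)*sin(2*w)/3 − (2/3)·I. Substituting back brings back I: I = 2*exp(3*w)*sin(2*w)/9 + exp(3*w)*cos(2*w)/3 − (4/9)·I.
Solving for I: (1 + 4/9)·I equals the remaining terms, so I = (9/13)·(2*exp(3*w)*sin(2*w)/9 + exp(3*w)*cos(2*w)/3).

2*exp(3*w)*sin(2*w)/13 + 3*exp(3*w)*cos(2*w)/13 + C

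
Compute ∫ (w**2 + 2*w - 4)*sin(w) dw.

-w**2*cos(w) + 2*w*sin(w) - 2*w*cos(w) + 2*sin(w) + 6*cos(w) + C

Use integration by parts with u = w**2 + 2*w - 4, dv = sin(w) dw, so v = -cos(w).
Apply parts 2 times (tabular method): alternate signs, differentiate u down to 0, integrate dv up.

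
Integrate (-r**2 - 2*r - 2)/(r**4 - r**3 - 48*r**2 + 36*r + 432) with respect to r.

Factor the denominator: (r - 6)*(r - 4)*(r + 3)*(r + 6).
Partial-fraction decomposition: 13/(180*(r + 6)) - 5/(189*(r + 3)) + 13/(70*(r - 4)) - 25/(108*(r - 6)).
Integrate each term: A/(r−a) contributes A·log|r−a|.

-25*log(r - 6)/108 + 13*log(r - 4)/70 - 5*log(r + 3)/189 + 13*log(r + 6)/180 + C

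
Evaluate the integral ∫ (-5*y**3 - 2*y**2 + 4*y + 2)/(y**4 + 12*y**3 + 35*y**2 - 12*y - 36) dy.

Factor the denominator: (y - 1)*(y + 1)*(y + 6)**2.
Partial-fraction decomposition: -6088/(1225*(y + 6)) + 986/(35*(y + 6)**2) - 1/(50*(y + 1)) - 1/(98*(y - 1)).
Integrate each term; A/(y−a) gives A·log|y−a|; A/(y−a)² gives −A/(y−a).

-log(y - 1)/98 - log(y + 1)/50 - 6088*log(y + 6)/1225 - 986/(35*y + 210) + C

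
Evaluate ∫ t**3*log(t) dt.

Use integration by parts with u = log(t), dv = t**3 dt.
Then du = 1/t dt and v = t**4/4.

t**4*log(t)/4 - t**4/16 + C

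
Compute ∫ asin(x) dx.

Use integration by parts with u = arcsin(x), dv = dx.
Then du = 1/sqrt(-x**2 + 1) dx.

x*asin(x) + sqrt(-x**2 + 1) + C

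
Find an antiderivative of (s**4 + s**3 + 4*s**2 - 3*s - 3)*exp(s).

(s**4 - 3*s**3 + 13*s**2 - 29*s + 26)*exp(s) + C

Use integration by parts with u = s**4 + s**3 + 4*s**2 - 3*s - 3, dv = exp(s) ds, so v = exp(s).
Apply parts 4 times (tabular method): alternate signs, differentiate u down to 0, integrate dv up.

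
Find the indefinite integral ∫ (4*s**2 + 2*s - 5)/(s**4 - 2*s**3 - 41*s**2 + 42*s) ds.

-5*log(s)/42 + 205*log(s - 7)/546 - log(s - 1)/42 - 127*log(s + 6)/546 + C

Factor the denominator: s*(s - 7)*(s - 1)*(s + 6).
Partial-fraction decomposition: -127/(546*(s + 6)) - 1/(42*(s - 1)) + 205/(546*(s - 7)) - 5/(42*s).
Integrate each term: A/(s−a) contributes A·log|s−a|.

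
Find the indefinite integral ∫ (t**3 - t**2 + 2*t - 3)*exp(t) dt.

(t**3 - 4*t**2 + 10*t - 13)*exp(t) + C

Use integration by parts with u = t**3 - t**2 + 2*t - 3, dv = exp(t) dt, so v = exp(t).
Apply parts 3 times (tabular method): alternate signs, differentiate u down to 0, integrate dv up.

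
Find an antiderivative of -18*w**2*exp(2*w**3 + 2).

Let u = 2*w**3 + 2, so du = (6*w**2) dw.
Rewriting, the integral becomes -3·∫ e^u du = -3·e^u.
Substituting back, u = 2*w**3 + 2.

-3*exp(2*w**3 + 2) + C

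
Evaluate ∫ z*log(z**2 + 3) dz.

z**2*log(z**2 + 3)/2 - z**2/2 + 3*log(z**2 + 3)/2 + C

Let u = z**2 + 3, so du = (2*z) dz.
The integral becomes (1/2)·∫ log(u) du; integrate by parts with u′=log(u), dv′=du.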